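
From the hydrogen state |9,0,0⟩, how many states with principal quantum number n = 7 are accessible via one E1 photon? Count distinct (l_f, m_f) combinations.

E1 requires Δl = ±1, so l_f ∈ {-1, 1}; with 0 ≤ l_f ≤ n_f−1 = 6, the allowed l_f values are {1}.
For l_f = 1: m_f ∈ {m_i−1, m_i, m_i+1} ∩ [−1, 1] = {-1, 0, 1} → 3 states.
Total: 3.

3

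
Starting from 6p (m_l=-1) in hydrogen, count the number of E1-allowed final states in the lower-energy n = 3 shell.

E1 requires Δl = ±1, so l_f ∈ {0, 2}; with 0 ≤ l_f ≤ n_f−1 = 2, the allowed l_f values are {0, 2}.
For l_f = 0: m_f ∈ {m_i−1, m_i, m_i+1} ∩ [−0, 0] = {0} → 1 state.
For l_f = 2: m_f ∈ {m_i−1, m_i, m_i+1} ∩ [−2, 2] = {-2, -1, 0} → 3 states.
Total: 4.

4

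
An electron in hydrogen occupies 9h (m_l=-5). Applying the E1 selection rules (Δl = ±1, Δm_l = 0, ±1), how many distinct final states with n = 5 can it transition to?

1

E1 requires Δl = ±1, so l_f ∈ {4, 6}; with 0 ≤ l_f ≤ n_f−1 = 4, the allowed l_f values are {4}.
For l_f = 4: m_f ∈ {m_i−1, m_i, m_i+1} ∩ [−4, 4] = {-4} → 1 state.
Total: 1.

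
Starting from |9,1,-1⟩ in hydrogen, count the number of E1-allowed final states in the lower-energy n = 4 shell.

4

E1 requires Δl = ±1, so l_f ∈ {0, 2}; with 0 ≤ l_f ≤ n_f−1 = 3, the allowed l_f values are {0, 2}.
For l_f = 0: m_f ∈ {m_i−1, m_i, m_i+1} ∩ [−0, 0] = {0} → 1 state.
For l_f = 2: m_f ∈ {m_i−1, m_i, m_i+1} ∩ [−2, 2] = {-2, -1, 0} → 3 states.
Total: 4.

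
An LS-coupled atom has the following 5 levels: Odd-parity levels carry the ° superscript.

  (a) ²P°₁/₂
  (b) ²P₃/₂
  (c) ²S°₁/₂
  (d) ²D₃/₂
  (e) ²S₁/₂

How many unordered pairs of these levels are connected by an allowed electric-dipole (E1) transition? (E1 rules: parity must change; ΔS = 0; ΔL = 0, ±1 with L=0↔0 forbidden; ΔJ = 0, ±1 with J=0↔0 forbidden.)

4

(a)–(b): allowed.
(a)–(c): forbidden (parity).
(a)–(d): allowed.
(a)–(e): allowed.
(b)–(c): allowed.
(b)–(d): forbidden (parity).
(b)–(e): forbidden (parity).
(c)–(d): forbidden (ΔL).
(c)–(e): forbidden (ΔL).
(d)–(e): forbidden (parity, ΔL).
Allowed pairs: 4 of 10.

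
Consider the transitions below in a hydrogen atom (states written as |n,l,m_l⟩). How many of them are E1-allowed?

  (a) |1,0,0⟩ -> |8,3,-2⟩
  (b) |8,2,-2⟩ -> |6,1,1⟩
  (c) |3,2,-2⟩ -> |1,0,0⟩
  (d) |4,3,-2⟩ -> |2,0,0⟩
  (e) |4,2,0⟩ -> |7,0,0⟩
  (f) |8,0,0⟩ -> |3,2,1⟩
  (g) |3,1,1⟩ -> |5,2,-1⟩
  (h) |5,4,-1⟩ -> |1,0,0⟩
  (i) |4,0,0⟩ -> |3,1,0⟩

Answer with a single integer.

1

(a) forbidden — Δl = +3 (E1 requires Δl = ±1); Δm_l = -2 (E1 requires Δm_l = 0, ±1)
(b) forbidden — Δm_l = +3 (E1 requires Δm_l = 0, ±1)
(c) forbidden — Δl = -2 (E1 requires Δl = ±1); Δm_l = +2 (E1 requires Δm_l = 0, ±1)
(d) forbidden — Δl = -3 (E1 requires Δl = ±1); Δm_l = +2 (E1 requires Δm_l = 0, ±1)
(e) forbidden — Δl = -2 (E1 requires Δl = ±1)
(f) forbidden — Δl = +2 (E1 requires Δl = ±1)
(g) forbidden — Δm_l = -2 (E1 requires Δm_l = 0, ±1)
(h) forbidden — Δl = -4 (E1 requires Δl = ±1)
(i) allowed
Total allowed: 1 of 9.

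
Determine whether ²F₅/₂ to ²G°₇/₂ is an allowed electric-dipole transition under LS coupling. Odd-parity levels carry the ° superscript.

Parity must change: even → odd — ✓.
ΔS = 0: S: 1/2 → 1/2 — ✓.
ΔL = 0, ±1 (not L=0↔0): L: 3 → 4, ΔL = +1 — ✓.
ΔJ = 0, ±1 (not J=0↔0): J: 5/2 → 7/2, ΔJ = +1 — ✓.
All four E1 rules are satisfied.

allowed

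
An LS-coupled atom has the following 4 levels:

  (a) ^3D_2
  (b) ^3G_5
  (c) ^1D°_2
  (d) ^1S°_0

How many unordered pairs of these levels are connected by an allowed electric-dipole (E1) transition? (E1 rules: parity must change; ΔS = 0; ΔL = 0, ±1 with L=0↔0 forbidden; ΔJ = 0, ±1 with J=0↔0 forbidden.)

(a)–(b): forbidden (parity, ΔL, ΔJ).
(a)–(c): forbidden (ΔS).
(a)–(d): forbidden (ΔS, ΔL, ΔJ).
(b)–(c): forbidden (ΔS, ΔL, ΔJ).
(b)–(d): forbidden (ΔS, ΔL, ΔJ).
(c)–(d): forbidden (parity, ΔL, ΔJ).
Allowed pairs: 0 of 6.

0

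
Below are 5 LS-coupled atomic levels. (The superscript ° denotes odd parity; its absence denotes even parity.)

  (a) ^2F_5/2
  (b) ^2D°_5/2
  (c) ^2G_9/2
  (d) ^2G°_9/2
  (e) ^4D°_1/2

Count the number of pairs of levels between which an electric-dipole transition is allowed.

2

(a)–(b): allowed.
(a)–(c): forbidden (parity, ΔJ).
(a)–(d): forbidden (ΔJ).
(a)–(e): forbidden (ΔS, ΔJ).
(b)–(c): forbidden (ΔL, ΔJ).
(b)–(d): forbidden (parity, ΔL, ΔJ).
(b)–(e): forbidden (parity, ΔS, ΔJ).
(c)–(d): allowed.
(c)–(e): forbidden (ΔS, ΔL, ΔJ).
(d)–(e): forbidden (parity, ΔS, ΔL, ΔJ).
Allowed pairs: 2 of 10.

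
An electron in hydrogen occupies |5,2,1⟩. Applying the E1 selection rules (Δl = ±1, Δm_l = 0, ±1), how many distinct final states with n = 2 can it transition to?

2

E1 requires Δl = ±1, so l_f ∈ {1, 3}; with 0 ≤ l_f ≤ n_f−1 = 1, the allowed l_f values are {1}.
For l_f = 1: m_f ∈ {m_i−1, m_i, m_i+1} ∩ [−1, 1] = {0, 1} → 2 states.
Total: 2.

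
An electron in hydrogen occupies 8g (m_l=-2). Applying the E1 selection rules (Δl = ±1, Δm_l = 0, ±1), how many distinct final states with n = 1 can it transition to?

E1 requires l_f ∈ {3, 5}, but neither lies in [0, 0], so no final state is reachable.
Total: 0.

0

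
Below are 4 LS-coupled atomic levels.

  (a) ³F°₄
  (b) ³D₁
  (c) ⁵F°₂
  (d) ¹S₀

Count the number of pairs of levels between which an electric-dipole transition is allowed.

(a)–(b): forbidden (ΔJ).
(a)–(c): forbidden (parity, ΔS, ΔJ).
(a)–(d): forbidden (ΔS, ΔL, ΔJ).
(b)–(c): forbidden (ΔS).
(b)–(d): forbidden (parity, ΔS, ΔL).
(c)–(d): forbidden (ΔS, ΔL, ΔJ).
Allowed pairs: 0 of 6.

0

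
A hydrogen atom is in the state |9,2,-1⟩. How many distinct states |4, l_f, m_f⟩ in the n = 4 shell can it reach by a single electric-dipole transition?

E1 requires Δl = ±1, so l_f ∈ {1, 3}; with 0 ≤ l_f ≤ n_f−1 = 3, the allowed l_f values are {1, 3}.
For l_f = 1: m_f ∈ {m_i−1, m_i, m_i+1} ∩ [−1, 1] = {-1, 0} → 2 states.
For l_f = 3: m_f ∈ {m_i−1, m_i, m_i+1} ∩ [−3, 3] = {-2, -1, 0} → 3 states.
Total: 5.

5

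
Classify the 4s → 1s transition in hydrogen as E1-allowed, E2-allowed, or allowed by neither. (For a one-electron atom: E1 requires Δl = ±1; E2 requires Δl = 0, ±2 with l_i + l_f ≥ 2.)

neither

Δl = 0 − 0 = +0; l_i + l_f = 0.
E1 (Δl = ±1): not satisfied.
E2 (Δl = 0,±2, l_i+l_f ≥ 2): not satisfied.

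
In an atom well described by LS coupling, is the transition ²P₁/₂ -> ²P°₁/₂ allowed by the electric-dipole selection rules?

Initial level: S=1/2, L=1, J=1/2, parity even. Final level: S=1/2, L=1, J=1/2, parity odd.
ΔJ = 0, ±1 (not J=0↔0): J: 1/2 → 1/2, ΔJ = +0 — satisfied.
Parity must change: even → odd — satisfied.
ΔL = 0, ±1 (not L=0↔0): L: 1 → 1, ΔL = +0 — satisfied.
ΔS = 0: S: 1/2 → 1/2 — satisfied.
All four E1 rules are satisfied.

allowed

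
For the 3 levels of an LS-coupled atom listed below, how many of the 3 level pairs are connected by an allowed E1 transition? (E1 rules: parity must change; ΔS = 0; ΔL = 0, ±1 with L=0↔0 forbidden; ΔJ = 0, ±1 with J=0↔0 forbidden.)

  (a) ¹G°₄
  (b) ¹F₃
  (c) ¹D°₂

2

(a)–(b): allowed.
(a)–(c): forbidden (parity, ΔL, ΔJ).
(b)–(c): allowed.
Allowed pairs: 2 of 3.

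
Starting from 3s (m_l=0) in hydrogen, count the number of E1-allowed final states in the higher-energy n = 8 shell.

E1 requires Δl = ±1, so l_f ∈ {-1, 1}; with 0 ≤ l_f ≤ n_f−1 = 7, the allowed l_f values are {1}.
For l_f = 1: m_f ∈ {m_i−1, m_i, m_i+1} ∩ [−1, 1] = {-1, 0, 1} → 3 states.
Total: 3.

3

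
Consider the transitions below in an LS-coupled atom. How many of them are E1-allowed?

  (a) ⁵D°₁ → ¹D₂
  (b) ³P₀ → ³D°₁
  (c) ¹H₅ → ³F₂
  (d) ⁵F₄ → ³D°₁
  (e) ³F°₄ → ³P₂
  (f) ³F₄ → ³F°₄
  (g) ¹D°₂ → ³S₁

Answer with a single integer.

2

(a) forbidden (ΔS fails)
(b) allowed
(c) forbidden (parity, ΔS, ΔL, ΔJ fail)
(d) forbidden (ΔS, ΔJ fail)
(e) forbidden (ΔL, ΔJ fail)
(f) allowed
(g) forbidden (ΔS, ΔL fail)
Total allowed: 2 of 7.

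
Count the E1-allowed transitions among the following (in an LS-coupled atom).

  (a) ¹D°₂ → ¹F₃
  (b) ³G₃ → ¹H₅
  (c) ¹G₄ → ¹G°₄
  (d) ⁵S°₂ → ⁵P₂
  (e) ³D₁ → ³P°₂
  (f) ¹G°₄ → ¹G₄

(a) allowed
(b) forbidden (parity, ΔS, ΔJ fail)
(c) allowed
(d) allowed
(e) allowed
(f) allowed
Total allowed: 5 of 6.

5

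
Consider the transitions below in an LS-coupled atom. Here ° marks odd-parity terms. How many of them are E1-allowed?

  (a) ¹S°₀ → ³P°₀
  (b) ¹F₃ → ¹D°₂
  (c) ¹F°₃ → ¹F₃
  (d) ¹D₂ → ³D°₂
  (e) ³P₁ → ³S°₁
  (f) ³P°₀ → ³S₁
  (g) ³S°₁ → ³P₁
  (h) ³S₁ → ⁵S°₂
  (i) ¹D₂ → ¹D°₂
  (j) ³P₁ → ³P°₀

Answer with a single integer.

(a) forbidden (parity, ΔS, ΔJ fail)
(b) allowed
(c) allowed
(d) forbidden (ΔS fails)
(e) allowed
(f) allowed
(g) allowed
(h) forbidden (ΔS, ΔL fail)
(i) allowed
(j) allowed
Total allowed: 7 of 10.

7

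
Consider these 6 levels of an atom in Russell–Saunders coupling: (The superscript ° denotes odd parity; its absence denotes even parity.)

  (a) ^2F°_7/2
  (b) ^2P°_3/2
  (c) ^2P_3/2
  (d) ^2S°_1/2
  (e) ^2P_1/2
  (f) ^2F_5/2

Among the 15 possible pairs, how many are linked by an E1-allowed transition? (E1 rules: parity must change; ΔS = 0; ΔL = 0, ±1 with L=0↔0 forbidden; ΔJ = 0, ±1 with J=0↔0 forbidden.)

(a)–(b): forbidden (parity, ΔL, ΔJ).
(a)–(c): forbidden (ΔL, ΔJ).
(a)–(d): forbidden (parity, ΔL, ΔJ).
(a)–(e): forbidden (ΔL, ΔJ).
(a)–(f): allowed.
(b)–(c): allowed.
(b)–(d): forbidden (parity).
(b)–(e): allowed.
(b)–(f): forbidden (ΔL).
(c)–(d): allowed.
(c)–(e): forbidden (parity).
(c)–(f): forbidden (parity, ΔL).
(d)–(e): allowed.
(d)–(f): forbidden (ΔL, ΔJ).
(e)–(f): forbidden (parity, ΔL, ΔJ).
Allowed pairs: 5 of 15.

5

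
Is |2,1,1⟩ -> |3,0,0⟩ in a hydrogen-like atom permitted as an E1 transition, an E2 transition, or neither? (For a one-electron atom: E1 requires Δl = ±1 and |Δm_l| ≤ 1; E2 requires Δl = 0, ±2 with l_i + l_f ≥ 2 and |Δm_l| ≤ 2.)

E1

Δl = 0 − 1 = -1; l_i + l_f = 1.
Δm_l = -1.
E1 (Δl = ±1, |Δm_l| ≤ 1): satisfied.
E2 (Δl = 0,±2, l_i+l_f ≥ 2, |Δm_l| ≤ 2): not satisfied.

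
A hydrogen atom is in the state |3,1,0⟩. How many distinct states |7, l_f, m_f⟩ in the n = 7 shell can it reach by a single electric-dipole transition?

E1 requires Δl = ±1, so l_f ∈ {0, 2}; with 0 ≤ l_f ≤ n_f−1 = 6, the allowed l_f values are {0, 2}.
For l_f = 0: m_f ∈ {m_i−1, m_i, m_i+1} ∩ [−0, 0] = {0} → 1 state.
For l_f = 2: m_f ∈ {m_i−1, m_i, m_i+1} ∩ [−2, 2] = {-1, 0, 1} → 3 states.
Total: 4.

4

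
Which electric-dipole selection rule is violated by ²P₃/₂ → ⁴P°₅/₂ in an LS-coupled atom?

the ΔS = 0 rule

Initial level: S=1/2, L=1, J=3/2, parity even. Final level: S=3/2, L=1, J=5/2, parity odd.
ΔL = 0, ±1 (not L=0↔0): L: 1 → 1, ΔL = +0 — ok.
Parity must change: even → odd — ok.
ΔS = 0: S: 1/2 → 3/2 — fails.
ΔJ = 0, ±1 (not J=0↔0): J: 3/2 → 5/2, ΔJ = +1 — ok.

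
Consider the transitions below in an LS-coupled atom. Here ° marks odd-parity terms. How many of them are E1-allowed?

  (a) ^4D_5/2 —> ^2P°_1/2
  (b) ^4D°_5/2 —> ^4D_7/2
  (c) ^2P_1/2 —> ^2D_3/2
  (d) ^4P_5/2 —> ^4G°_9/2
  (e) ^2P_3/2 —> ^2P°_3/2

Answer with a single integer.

2

(a) forbidden (ΔS, ΔJ fail)
(b) allowed
(c) forbidden (parity fails)
(d) forbidden (ΔL, ΔJ fail)
(e) allowed
Total allowed: 2 of 5.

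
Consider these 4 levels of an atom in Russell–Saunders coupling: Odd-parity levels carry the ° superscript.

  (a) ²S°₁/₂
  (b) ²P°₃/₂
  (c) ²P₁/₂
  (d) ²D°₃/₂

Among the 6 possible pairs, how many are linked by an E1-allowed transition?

3

(a)–(b): forbidden (parity).
(a)–(c): allowed.
(a)–(d): forbidden (parity, ΔL).
(b)–(c): allowed.
(b)–(d): forbidden (parity).
(c)–(d): allowed.
Allowed pairs: 3 of 6.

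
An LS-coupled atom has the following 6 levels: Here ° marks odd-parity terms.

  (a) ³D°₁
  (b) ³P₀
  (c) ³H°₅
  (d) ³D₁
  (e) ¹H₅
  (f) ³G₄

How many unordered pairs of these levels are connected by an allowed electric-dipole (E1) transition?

(a)–(b): allowed.
(a)–(c): forbidden (parity, ΔL, ΔJ).
(a)–(d): allowed.
(a)–(e): forbidden (ΔS, ΔL, ΔJ).
(a)–(f): forbidden (ΔL, ΔJ).
(b)–(c): forbidden (ΔL, ΔJ).
(b)–(d): forbidden (parity).
(b)–(e): forbidden (parity, ΔS, ΔL, ΔJ).
(b)–(f): forbidden (parity, ΔL, ΔJ).
(c)–(d): forbidden (ΔL, ΔJ).
(c)–(e): forbidden (ΔS).
(c)–(f): allowed.
(d)–(e): forbidden (parity, ΔS, ΔL, ΔJ).
(d)–(f): forbidden (parity, ΔL, ΔJ).
(e)–(f): forbidden (parity, ΔS).
Allowed pairs: 3 of 15.

3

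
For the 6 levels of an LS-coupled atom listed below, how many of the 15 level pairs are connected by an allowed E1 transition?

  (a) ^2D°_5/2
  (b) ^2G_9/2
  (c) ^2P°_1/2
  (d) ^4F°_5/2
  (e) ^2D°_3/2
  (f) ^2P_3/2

(a)–(b): forbidden (ΔL, ΔJ).
(a)–(c): forbidden (parity, ΔJ).
(a)–(d): forbidden (parity, ΔS).
(a)–(e): forbidden (parity).
(a)–(f): allowed.
(b)–(c): forbidden (ΔL, ΔJ).
(b)–(d): forbidden (ΔS, ΔJ).
(b)–(e): forbidden (ΔL, ΔJ).
(b)–(f): forbidden (parity, ΔL, ΔJ).
(c)–(d): forbidden (parity, ΔS, ΔL, ΔJ).
(c)–(e): forbidden (parity).
(c)–(f): allowed.
(d)–(e): forbidden (parity, ΔS).
(d)–(f): forbidden (ΔS, ΔL).
(e)–(f): allowed.
Allowed pairs: 3 of 15.

3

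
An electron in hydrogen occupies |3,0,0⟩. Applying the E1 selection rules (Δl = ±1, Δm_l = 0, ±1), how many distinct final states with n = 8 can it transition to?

E1 requires Δl = ±1, so l_f ∈ {-1, 1}; with 0 ≤ l_f ≤ n_f−1 = 7, the allowed l_f values are {1}.
For l_f = 1: m_f ∈ {m_i−1, m_i, m_i+1} ∩ [−1, 1] = {-1, 0, 1} → 3 states.
Total: 3.

3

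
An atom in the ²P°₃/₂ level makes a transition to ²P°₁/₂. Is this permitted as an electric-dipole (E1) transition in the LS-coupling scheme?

forbidden

Reading off the term symbols: S 1/2→1/2, L 1→1, J 3/2→1/2, parity odd→odd.
ΔL = 0, ±1 (not L=0↔0): L: 1 → 1, ΔL = +0 — ok.
ΔS = 0: S: 1/2 → 1/2 — ok.
ΔJ = 0, ±1 (not J=0↔0): J: 3/2 → 1/2, ΔJ = -1 — ok.
Parity must change: odd → odd — fails.
Rule(s) violated: parity.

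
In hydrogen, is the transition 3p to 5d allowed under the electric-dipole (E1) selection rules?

allowed

l: 1 → 2 (Δl = +1). Δl = ±1 ✓.
All E1 selection rules are satisfied.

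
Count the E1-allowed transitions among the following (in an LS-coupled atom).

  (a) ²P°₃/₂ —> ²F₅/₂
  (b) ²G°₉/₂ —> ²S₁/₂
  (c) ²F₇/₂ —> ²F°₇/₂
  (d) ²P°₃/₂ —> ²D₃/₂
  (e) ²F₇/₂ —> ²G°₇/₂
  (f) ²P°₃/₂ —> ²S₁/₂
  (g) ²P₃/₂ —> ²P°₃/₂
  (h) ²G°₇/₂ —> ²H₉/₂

6

(a) forbidden (ΔL fails)
(b) forbidden (ΔL, ΔJ fail)
(c) allowed
(d) allowed
(e) allowed
(f) allowed
(g) allowed
(h) allowed
Total allowed: 6 of 8.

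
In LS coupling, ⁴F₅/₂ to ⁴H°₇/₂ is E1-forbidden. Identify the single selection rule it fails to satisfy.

Reading off the term symbols: S 3/2→3/2, L 3→5, J 5/2→7/2, parity even→odd.
Parity must change: even → odd — ok.
ΔS = 0: S: 3/2 → 3/2 — ok.
ΔL = 0, ±1 (not L=0↔0): L: 3 → 5, ΔL = +2 — fails.
ΔJ = 0, ±1 (not J=0↔0): J: 5/2 → 7/2, ΔJ = +1 — ok.

the ΔL = 0, ±1 rule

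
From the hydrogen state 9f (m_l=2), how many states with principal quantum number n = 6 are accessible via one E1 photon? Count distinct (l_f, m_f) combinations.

5

E1 requires Δl = ±1, so l_f ∈ {2, 4}; with 0 ≤ l_f ≤ n_f−1 = 5, the allowed l_f values are {2, 4}.
For l_f = 2: m_f ∈ {m_i−1, m_i, m_i+1} ∩ [−2, 2] = {1, 2} → 2 states.
For l_f = 4: m_f ∈ {m_i−1, m_i, m_i+1} ∩ [−4, 4] = {1, 2, 3} → 3 states.
Total: 5.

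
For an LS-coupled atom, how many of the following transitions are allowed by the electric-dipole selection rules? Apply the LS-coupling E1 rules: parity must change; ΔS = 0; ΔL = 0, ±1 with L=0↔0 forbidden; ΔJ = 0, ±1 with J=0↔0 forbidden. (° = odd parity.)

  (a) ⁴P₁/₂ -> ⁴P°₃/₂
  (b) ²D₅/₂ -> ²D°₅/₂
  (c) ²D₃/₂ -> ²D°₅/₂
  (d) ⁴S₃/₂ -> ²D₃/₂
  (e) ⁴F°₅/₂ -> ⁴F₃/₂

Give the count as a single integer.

4

(a) allowed
(b) allowed
(c) allowed
(d) forbidden (parity, ΔS, ΔL fail)
(e) allowed
Total allowed: 4 of 5.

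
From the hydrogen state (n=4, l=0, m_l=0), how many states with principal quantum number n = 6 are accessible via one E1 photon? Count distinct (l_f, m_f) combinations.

3

E1 requires Δl = ±1, so l_f ∈ {-1, 1}; with 0 ≤ l_f ≤ n_f−1 = 5, the allowed l_f values are {1}.
For l_f = 1: m_f ∈ {m_i−1, m_i, m_i+1} ∩ [−1, 1] = {-1, 0, 1} → 3 states.
Total: 3.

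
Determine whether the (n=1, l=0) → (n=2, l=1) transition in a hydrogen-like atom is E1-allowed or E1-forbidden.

allowed

Δl = 1 − 0 = +1; the E1 rule Δl = ±1 is ok.
All E1 selection rules are satisfied.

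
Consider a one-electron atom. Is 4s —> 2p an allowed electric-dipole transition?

l: 0 → 1 (Δl = +1). Δl = ±1 ✓.
All E1 selection rules are satisfied.

allowed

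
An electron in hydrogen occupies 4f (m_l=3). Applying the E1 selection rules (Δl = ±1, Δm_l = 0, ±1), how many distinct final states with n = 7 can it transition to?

E1 requires Δl = ±1, so l_f ∈ {2, 4}; with 0 ≤ l_f ≤ n_f−1 = 6, the allowed l_f values are {2, 4}.
For l_f = 2: m_f ∈ {m_i−1, m_i, m_i+1} ∩ [−2, 2] = {2} → 1 state.
For l_f = 4: m_f ∈ {m_i−1, m_i, m_i+1} ∩ [−4, 4] = {2, 3, 4} → 3 states.
Total: 4.

4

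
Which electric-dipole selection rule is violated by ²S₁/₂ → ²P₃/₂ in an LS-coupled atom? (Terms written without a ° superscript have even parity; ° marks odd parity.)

Parity must change: even → even — fails.
ΔS = 0: S: 1/2 → 1/2 — ok.
ΔL = 0, ±1 (not L=0↔0): L: 0 → 1, ΔL = +1 — ok.
ΔJ = 0, ±1 (not J=0↔0): J: 1/2 → 3/2, ΔJ = +1 — ok.

parity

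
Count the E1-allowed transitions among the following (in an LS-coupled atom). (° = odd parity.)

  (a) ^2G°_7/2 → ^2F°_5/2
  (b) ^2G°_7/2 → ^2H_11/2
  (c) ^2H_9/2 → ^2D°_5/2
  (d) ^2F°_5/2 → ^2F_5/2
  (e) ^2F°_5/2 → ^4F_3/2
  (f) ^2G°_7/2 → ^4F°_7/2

(a) forbidden (parity fails)
(b) forbidden (ΔJ fails)
(c) forbidden (ΔL, ΔJ fail)
(d) allowed
(e) forbidden (ΔS fails)
(f) forbidden (parity, ΔS fail)
Total allowed: 1 of 6.

1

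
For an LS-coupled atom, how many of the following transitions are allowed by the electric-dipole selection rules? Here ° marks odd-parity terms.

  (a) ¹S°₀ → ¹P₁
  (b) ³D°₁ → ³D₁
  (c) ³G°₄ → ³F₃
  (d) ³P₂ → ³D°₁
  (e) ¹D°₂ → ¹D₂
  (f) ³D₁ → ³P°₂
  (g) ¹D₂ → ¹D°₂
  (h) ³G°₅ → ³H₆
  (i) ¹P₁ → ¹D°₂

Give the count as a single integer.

(a) allowed
(b) allowed
(c) allowed
(d) allowed
(e) allowed
(f) allowed
(g) allowed
(h) allowed
(i) allowed
Total allowed: 9 of 9.

9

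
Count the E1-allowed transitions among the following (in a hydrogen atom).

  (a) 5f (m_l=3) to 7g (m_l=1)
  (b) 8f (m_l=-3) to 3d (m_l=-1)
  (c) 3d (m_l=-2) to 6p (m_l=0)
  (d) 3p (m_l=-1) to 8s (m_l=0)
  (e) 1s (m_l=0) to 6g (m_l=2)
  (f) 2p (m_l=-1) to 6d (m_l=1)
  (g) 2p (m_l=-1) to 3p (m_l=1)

(a) forbidden — Δm_l = -2 (E1 requires Δm_l = 0, ±1)
(b) forbidden — Δm_l = +2 (E1 requires Δm_l = 0, ±1)
(c) forbidden — Δm_l = +2 (E1 requires Δm_l = 0, ±1)
(d) allowed
(e) forbidden — Δl = +4 (E1 requires Δl = ±1); Δm_l = +2 (E1 requires Δm_l = 0, ±1)
(f) forbidden — Δm_l = +2 (E1 requires Δm_l = 0, ±1)
(g) forbidden — Δl = +0 (E1 requires Δl = ±1); Δm_l = +2 (E1 requires Δm_l = 0, ±1)
Total allowed: 1 of 7.

1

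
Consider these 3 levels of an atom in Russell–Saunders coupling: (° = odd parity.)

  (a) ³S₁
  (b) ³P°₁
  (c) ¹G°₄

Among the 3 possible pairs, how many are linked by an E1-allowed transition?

1

(a)–(b): allowed.
(a)–(c): forbidden (ΔS, ΔL, ΔJ).
(b)–(c): forbidden (parity, ΔS, ΔL, ΔJ).
Allowed pairs: 1 of 3.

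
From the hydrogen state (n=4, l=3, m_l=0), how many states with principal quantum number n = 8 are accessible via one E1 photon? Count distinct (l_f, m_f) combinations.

E1 requires Δl = ±1, so l_f ∈ {2, 4}; with 0 ≤ l_f ≤ n_f−1 = 7, the allowed l_f values are {2, 4}.
For l_f = 2: m_f ∈ {m_i−1, m_i, m_i+1} ∩ [−2, 2] = {-1, 0, 1} → 3 states.
For l_f = 4: m_f ∈ {m_i−1, m_i, m_i+1} ∩ [−4, 4] = {-1, 0, 1} → 3 states.
Total: 6.

6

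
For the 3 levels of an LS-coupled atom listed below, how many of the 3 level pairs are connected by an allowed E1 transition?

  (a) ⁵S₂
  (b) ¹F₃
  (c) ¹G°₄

1

(a)–(b): forbidden (parity, ΔS, ΔL).
(a)–(c): forbidden (ΔS, ΔL, ΔJ).
(b)–(c): allowed.
Allowed pairs: 1 of 3.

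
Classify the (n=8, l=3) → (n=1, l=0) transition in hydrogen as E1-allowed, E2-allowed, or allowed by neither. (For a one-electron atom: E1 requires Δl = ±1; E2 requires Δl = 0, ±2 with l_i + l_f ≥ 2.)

neither

Δl = 0 − 3 = -3; l_i + l_f = 3.
E1 (Δl = ±1): not satisfied.
E2 (Δl = 0,±2, l_i+l_f ≥ 2): not satisfied.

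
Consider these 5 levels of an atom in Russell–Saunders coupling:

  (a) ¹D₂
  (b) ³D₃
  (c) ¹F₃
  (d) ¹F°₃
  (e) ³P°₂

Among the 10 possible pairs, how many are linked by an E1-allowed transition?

(a)–(b): forbidden (parity, ΔS).
(a)–(c): forbidden (parity).
(a)–(d): allowed.
(a)–(e): forbidden (ΔS).
(b)–(c): forbidden (parity, ΔS).
(b)–(d): forbidden (ΔS).
(b)–(e): allowed.
(c)–(d): allowed.
(c)–(e): forbidden (ΔS, ΔL).
(d)–(e): forbidden (parity, ΔS, ΔL).
Allowed pairs: 3 of 10.

3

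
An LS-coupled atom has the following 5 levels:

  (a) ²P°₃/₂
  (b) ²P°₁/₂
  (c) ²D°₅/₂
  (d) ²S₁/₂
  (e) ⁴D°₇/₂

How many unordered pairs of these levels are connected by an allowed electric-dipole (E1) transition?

(a)–(b): forbidden (parity).
(a)–(c): forbidden (parity).
(a)–(d): allowed.
(a)–(e): forbidden (parity, ΔS, ΔJ).
(b)–(c): forbidden (parity, ΔJ).
(b)–(d): allowed.
(b)–(e): forbidden (parity, ΔS, ΔJ).
(c)–(d): forbidden (ΔL, ΔJ).
(c)–(e): forbidden (parity, ΔS).
(d)–(e): forbidden (ΔS, ΔL, ΔJ).
Allowed pairs: 2 of 10.

2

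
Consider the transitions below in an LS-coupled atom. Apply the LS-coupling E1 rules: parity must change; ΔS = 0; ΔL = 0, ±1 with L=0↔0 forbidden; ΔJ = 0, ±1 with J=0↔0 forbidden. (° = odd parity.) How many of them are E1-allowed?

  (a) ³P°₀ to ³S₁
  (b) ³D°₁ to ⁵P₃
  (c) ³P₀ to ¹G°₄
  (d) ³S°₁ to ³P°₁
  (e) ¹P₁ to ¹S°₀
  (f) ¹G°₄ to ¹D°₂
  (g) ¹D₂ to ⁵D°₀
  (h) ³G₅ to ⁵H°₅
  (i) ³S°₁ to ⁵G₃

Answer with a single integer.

2

(a) allowed
(b) forbidden (ΔS, ΔJ fail)
(c) forbidden (ΔS, ΔL, ΔJ fail)
(d) forbidden (parity fails)
(e) allowed
(f) forbidden (parity, ΔL, ΔJ fail)
(g) forbidden (ΔS, ΔJ fail)
(h) forbidden (ΔS fails)
(i) forbidden (ΔS, ΔL, ΔJ fail)
Total allowed: 2 of 9.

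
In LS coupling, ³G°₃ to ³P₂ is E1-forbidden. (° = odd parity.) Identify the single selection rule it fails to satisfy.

Initial level: S=1, L=4, J=3, parity odd. Final level: S=1, L=1, J=2, parity even.
ΔS = 0: S: 1 → 1 — ok.
ΔJ = 0, ±1 (not J=0↔0): J: 3 → 2, ΔJ = -1 — ok.
ΔL = 0, ±1 (not L=0↔0): L: 4 → 1, ΔL = -3 — fails.
Parity must change: odd → even — ok.

the ΔL = 0, ±1 rule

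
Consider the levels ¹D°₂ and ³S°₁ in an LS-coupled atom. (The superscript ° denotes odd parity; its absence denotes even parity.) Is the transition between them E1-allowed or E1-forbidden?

Parity must change: odd → odd — fails.
ΔS = 0: S: 0 → 1 — fails.
ΔL = 0, ±1 (not L=0↔0): L: 2 → 0, ΔL = -2 — fails.
ΔJ = 0, ±1 (not J=0↔0): J: 2 → 1, ΔJ = -1 — passes.
Rule(s) violated: parity, ΔS, ΔL.

forbidden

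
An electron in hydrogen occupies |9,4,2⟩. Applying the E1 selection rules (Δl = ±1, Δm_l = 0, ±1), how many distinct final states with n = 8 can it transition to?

E1 requires Δl = ±1, so l_f ∈ {3, 5}; with 0 ≤ l_f ≤ n_f−1 = 7, the allowed l_f values are {3, 5}.
For l_f = 3: m_f ∈ {m_i−1, m_i, m_i+1} ∩ [−3, 3] = {1, 2, 3} → 3 states.
For l_f = 5: m_f ∈ {m_i−1, m_i, m_i+1} ∩ [−5, 5] = {1, 2, 3} → 3 states.
Total: 6.

6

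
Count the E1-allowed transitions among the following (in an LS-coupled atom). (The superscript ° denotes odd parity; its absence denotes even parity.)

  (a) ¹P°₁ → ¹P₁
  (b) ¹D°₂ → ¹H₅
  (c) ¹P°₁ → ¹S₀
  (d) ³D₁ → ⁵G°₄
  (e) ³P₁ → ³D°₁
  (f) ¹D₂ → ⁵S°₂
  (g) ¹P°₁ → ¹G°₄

3

(a) allowed
(b) forbidden (ΔL, ΔJ fail)
(c) allowed
(d) forbidden (ΔS, ΔL, ΔJ fail)
(e) allowed
(f) forbidden (ΔS, ΔL fail)
(g) forbidden (parity, ΔL, ΔJ fail)
Total allowed: 3 of 7.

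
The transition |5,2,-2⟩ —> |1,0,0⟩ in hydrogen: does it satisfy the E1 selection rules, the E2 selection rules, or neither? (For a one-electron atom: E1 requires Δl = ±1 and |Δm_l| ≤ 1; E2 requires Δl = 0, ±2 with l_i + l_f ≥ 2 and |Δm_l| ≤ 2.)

E2

Δl = 0 − 2 = -2; l_i + l_f = 2.
Δm_l = +2.
E1 (Δl = ±1, |Δm_l| ≤ 1): not satisfied.
E2 (Δl = 0,±2, l_i+l_f ≥ 2, |Δm_l| ≤ 2): satisfied.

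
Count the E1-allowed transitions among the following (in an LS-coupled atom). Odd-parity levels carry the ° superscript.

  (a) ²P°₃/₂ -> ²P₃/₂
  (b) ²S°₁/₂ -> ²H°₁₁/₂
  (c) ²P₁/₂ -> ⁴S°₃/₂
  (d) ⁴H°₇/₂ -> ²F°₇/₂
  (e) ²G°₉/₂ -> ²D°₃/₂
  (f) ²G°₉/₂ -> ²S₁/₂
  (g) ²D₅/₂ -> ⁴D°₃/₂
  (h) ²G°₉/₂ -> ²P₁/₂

(a) allowed
(b) forbidden (parity, ΔL, ΔJ fail)
(c) forbidden (ΔS fails)
(d) forbidden (parity, ΔS, ΔL fail)
(e) forbidden (parity, ΔL, ΔJ fail)
(f) forbidden (ΔL, ΔJ fail)
(g) forbidden (ΔS fails)
(h) forbidden (ΔL, ΔJ fail)
Total allowed: 1 of 8.

1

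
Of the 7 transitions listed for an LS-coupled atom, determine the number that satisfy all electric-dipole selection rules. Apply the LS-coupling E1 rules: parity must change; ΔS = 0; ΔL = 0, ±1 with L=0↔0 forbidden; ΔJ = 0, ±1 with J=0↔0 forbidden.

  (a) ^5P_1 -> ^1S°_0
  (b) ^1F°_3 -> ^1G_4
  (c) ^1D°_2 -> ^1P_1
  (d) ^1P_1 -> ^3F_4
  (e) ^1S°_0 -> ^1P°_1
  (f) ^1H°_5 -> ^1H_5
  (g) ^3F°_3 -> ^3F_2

(a) forbidden (ΔS fails)
(b) allowed
(c) allowed
(d) forbidden (parity, ΔS, ΔL, ΔJ fail)
(e) forbidden (parity fails)
(f) allowed
(g) allowed
Total allowed: 4 of 7.

4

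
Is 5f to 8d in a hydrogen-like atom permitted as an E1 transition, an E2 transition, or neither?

E1

Δl = 2 − 3 = -1; l_i + l_f = 5.
E1 (Δl = ±1): satisfied.
E2 (Δl = 0,±2, l_i+l_f ≥ 2): not satisfied.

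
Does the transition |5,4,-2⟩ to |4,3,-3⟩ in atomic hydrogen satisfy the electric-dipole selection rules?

Initial l = 4, final l = 3, so Δl = -1. E1 requires Δl = ±1: ok.
m_l: -2 → -3 (Δm_l = -1). |Δm_l| ≤ 1 ok.
All E1 selection rules are satisfied.

allowed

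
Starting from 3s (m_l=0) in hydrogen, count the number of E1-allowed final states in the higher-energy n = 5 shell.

E1 requires Δl = ±1, so l_f ∈ {-1, 1}; with 0 ≤ l_f ≤ n_f−1 = 4, the allowed l_f values are {1}.
For l_f = 1: m_f ∈ {m_i−1, m_i, m_i+1} ∩ [−1, 1] = {-1, 0, 1} → 3 states.
Total: 3.

3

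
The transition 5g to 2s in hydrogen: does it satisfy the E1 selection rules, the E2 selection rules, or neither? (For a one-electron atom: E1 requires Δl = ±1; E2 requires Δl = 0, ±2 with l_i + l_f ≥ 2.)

Δl = 0 − 4 = -4; l_i + l_f = 4.
E1 (Δl = ±1): not satisfied.
E2 (Δl = 0,±2, l_i+l_f ≥ 2): not satisfied.

neither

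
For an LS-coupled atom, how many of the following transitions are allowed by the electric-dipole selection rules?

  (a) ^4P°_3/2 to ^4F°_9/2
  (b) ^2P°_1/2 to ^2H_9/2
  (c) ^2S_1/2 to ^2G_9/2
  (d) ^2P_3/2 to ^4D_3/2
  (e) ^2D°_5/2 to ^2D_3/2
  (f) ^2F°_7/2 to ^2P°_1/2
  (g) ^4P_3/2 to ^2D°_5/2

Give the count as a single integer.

(a) forbidden (parity, ΔL, ΔJ fail)
(b) forbidden (ΔL, ΔJ fail)
(c) forbidden (parity, ΔL, ΔJ fail)
(d) forbidden (parity, ΔS fail)
(e) allowed
(f) forbidden (parity, ΔL, ΔJ fail)
(g) forbidden (ΔS fails)
Total allowed: 1 of 7.

1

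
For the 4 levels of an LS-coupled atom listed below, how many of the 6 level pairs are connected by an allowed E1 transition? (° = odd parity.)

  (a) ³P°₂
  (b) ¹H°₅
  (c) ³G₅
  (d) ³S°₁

(a)–(b): forbidden (parity, ΔS, ΔL, ΔJ).
(a)–(c): forbidden (ΔL, ΔJ).
(a)–(d): forbidden (parity).
(b)–(c): forbidden (ΔS).
(b)–(d): forbidden (parity, ΔS, ΔL, ΔJ).
(c)–(d): forbidden (ΔL, ΔJ).
Allowed pairs: 0 of 6.

0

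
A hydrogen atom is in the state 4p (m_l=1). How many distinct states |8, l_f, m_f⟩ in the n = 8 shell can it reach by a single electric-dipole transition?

E1 requires Δl = ±1, so l_f ∈ {0, 2}; with 0 ≤ l_f ≤ n_f−1 = 7, the allowed l_f values are {0, 2}.
For l_f = 0: m_f ∈ {m_i−1, m_i, m_i+1} ∩ [−0, 0] = {0} → 1 state.
For l_f = 2: m_f ∈ {m_i−1, m_i, m_i+1} ∩ [−2, 2] = {0, 1, 2} → 3 states.
Total: 4.

4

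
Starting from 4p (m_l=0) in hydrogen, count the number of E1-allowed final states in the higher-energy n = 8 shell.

4

E1 requires Δl = ±1, so l_f ∈ {0, 2}; with 0 ≤ l_f ≤ n_f−1 = 7, the allowed l_f values are {0, 2}.
For l_f = 0: m_f ∈ {m_i−1, m_i, m_i+1} ∩ [−0, 0] = {0} → 1 state.
For l_f = 2: m_f ∈ {m_i−1, m_i, m_i+1} ∩ [−2, 2] = {-1, 0, 1} → 3 states.
Total: 4.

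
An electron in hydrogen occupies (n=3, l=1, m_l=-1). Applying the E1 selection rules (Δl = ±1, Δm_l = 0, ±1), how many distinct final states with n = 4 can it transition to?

E1 requires Δl = ±1, so l_f ∈ {0, 2}; with 0 ≤ l_f ≤ n_f−1 = 3, the allowed l_f values are {0, 2}.
For l_f = 0: m_f ∈ {m_i−1, m_i, m_i+1} ∩ [−0, 0] = {0} → 1 state.
For l_f = 2: m_f ∈ {m_i−1, m_i, m_i+1} ∩ [−2, 2] = {-2, -1, 0} → 3 states.
Total: 4.

4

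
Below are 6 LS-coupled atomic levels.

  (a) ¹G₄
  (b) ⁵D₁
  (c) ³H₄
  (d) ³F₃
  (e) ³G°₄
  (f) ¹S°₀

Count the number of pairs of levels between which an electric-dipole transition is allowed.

2

(a)–(b): forbidden (parity, ΔS, ΔL, ΔJ).
(a)–(c): forbidden (parity, ΔS).
(a)–(d): forbidden (parity, ΔS).
(a)–(e): forbidden (ΔS).
(a)–(f): forbidden (ΔL, ΔJ).
(b)–(c): forbidden (parity, ΔS, ΔL, ΔJ).
(b)–(d): forbidden (parity, ΔS, ΔJ).
(b)–(e): forbidden (ΔS, ΔL, ΔJ).
(b)–(f): forbidden (ΔS, ΔL).
(c)–(d): forbidden (parity, ΔL).
(c)–(e): allowed.
(c)–(f): forbidden (ΔS, ΔL, ΔJ).
(d)–(e): allowed.
(d)–(f): forbidden (ΔS, ΔL, ΔJ).
(e)–(f): forbidden (parity, ΔS, ΔL, ΔJ).
Allowed pairs: 2 of 15.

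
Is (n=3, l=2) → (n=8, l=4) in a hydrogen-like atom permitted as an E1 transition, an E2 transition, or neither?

Δl = 4 − 2 = +2; l_i + l_f = 6.
E1 (Δl = ±1): not satisfied.
E2 (Δl = 0,±2, l_i+l_f ≥ 2): satisfied.

E2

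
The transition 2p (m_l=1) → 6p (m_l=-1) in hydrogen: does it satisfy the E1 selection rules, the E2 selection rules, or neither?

E2

Δl = 1 − 1 = +0; l_i + l_f = 2.
Δm_l = -2.
E1 (Δl = ±1, |Δm_l| ≤ 1): not satisfied.
E2 (Δl = 0,±2, l_i+l_f ≥ 2, |Δm_l| ≤ 2): satisfied.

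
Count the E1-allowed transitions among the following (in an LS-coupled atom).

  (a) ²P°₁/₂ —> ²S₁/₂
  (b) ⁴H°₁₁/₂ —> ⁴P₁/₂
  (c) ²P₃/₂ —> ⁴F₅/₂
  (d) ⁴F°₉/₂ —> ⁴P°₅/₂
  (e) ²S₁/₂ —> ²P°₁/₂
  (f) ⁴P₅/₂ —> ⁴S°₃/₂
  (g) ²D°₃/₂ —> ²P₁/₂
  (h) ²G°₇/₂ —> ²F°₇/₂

4

(a) allowed
(b) forbidden (ΔL, ΔJ fail)
(c) forbidden (parity, ΔS, ΔL fail)
(d) forbidden (parity, ΔL, ΔJ fail)
(e) allowed
(f) allowed
(g) allowed
(h) forbidden (parity fails)
Total allowed: 4 of 8.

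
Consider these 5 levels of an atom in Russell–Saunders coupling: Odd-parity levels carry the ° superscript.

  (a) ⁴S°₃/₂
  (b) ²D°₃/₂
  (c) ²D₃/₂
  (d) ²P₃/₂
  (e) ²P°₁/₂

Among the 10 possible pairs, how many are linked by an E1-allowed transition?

4

(a)–(b): forbidden (parity, ΔS, ΔL).
(a)–(c): forbidden (ΔS, ΔL).
(a)–(d): forbidden (ΔS).
(a)–(e): forbidden (parity, ΔS).
(b)–(c): allowed.
(b)–(d): allowed.
(b)–(e): forbidden (parity).
(c)–(d): forbidden (parity).
(c)–(e): allowed.
(d)–(e): allowed.
Allowed pairs: 4 of 10.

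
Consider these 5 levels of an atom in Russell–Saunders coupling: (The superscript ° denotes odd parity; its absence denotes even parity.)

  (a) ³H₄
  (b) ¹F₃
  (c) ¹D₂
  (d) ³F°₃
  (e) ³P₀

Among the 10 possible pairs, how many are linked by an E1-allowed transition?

(a)–(b): forbidden (parity, ΔS, ΔL).
(a)–(c): forbidden (parity, ΔS, ΔL, ΔJ).
(a)–(d): forbidden (ΔL).
(a)–(e): forbidden (parity, ΔL, ΔJ).
(b)–(c): forbidden (parity).
(b)–(d): forbidden (ΔS).
(b)–(e): forbidden (parity, ΔS, ΔL, ΔJ).
(c)–(d): forbidden (ΔS).
(c)–(e): forbidden (parity, ΔS, ΔJ).
(d)–(e): forbidden (ΔL, ΔJ).
Allowed pairs: 0 of 10.

0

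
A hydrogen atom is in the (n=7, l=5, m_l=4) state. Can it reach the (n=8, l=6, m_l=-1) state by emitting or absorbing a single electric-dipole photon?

l: 5 → 6 (Δl = +1). Δl = ±1 ok.
m_l: 4 → -1 (Δm_l = -5). |Δm_l| ≤ 1 fails.
The transition is electric-dipole forbidden.

forbidden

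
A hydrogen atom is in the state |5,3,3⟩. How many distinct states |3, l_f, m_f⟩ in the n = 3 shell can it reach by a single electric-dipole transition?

E1 requires Δl = ±1, so l_f ∈ {2, 4}; with 0 ≤ l_f ≤ n_f−1 = 2, the allowed l_f values are {2}.
For l_f = 2: m_f ∈ {m_i−1, m_i, m_i+1} ∩ [−2, 2] = {2} → 1 state.
Total: 1.

1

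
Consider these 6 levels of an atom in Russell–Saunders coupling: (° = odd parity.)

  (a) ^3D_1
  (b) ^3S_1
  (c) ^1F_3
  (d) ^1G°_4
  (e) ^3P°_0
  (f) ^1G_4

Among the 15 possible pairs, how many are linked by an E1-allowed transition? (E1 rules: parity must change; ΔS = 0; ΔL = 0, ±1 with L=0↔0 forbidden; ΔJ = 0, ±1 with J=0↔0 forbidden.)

(a)–(b): forbidden (parity, ΔL).
(a)–(c): forbidden (parity, ΔS, ΔJ).
(a)–(d): forbidden (ΔS, ΔL, ΔJ).
(a)–(e): allowed.
(a)–(f): forbidden (parity, ΔS, ΔL, ΔJ).
(b)–(c): forbidden (parity, ΔS, ΔL, ΔJ).
(b)–(d): forbidden (ΔS, ΔL, ΔJ).
(b)–(e): allowed.
(b)–(f): forbidden (parity, ΔS, ΔL, ΔJ).
(c)–(d): allowed.
(c)–(e): forbidden (ΔS, ΔL, ΔJ).
(c)–(f): forbidden (parity).
(d)–(e): forbidden (parity, ΔS, ΔL, ΔJ).
(d)–(f): allowed.
(e)–(f): forbidden (ΔS, ΔL, ΔJ).
Allowed pairs: 4 of 15.

4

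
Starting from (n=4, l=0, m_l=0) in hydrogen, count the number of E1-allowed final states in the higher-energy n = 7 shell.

E1 requires Δl = ±1, so l_f ∈ {-1, 1}; with 0 ≤ l_f ≤ n_f−1 = 6, the allowed l_f values are {1}.
For l_f = 1: m_f ∈ {m_i−1, m_i, m_i+1} ∩ [−1, 1] = {-1, 0, 1} → 3 states.
Total: 3.

3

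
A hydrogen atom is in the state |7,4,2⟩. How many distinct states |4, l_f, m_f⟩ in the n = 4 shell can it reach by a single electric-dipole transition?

E1 requires Δl = ±1, so l_f ∈ {3, 5}; with 0 ≤ l_f ≤ n_f−1 = 3, the allowed l_f values are {3}.
For l_f = 3: m_f ∈ {m_i−1, m_i, m_i+1} ∩ [−3, 3] = {1, 2, 3} → 3 states.
Total: 3.

3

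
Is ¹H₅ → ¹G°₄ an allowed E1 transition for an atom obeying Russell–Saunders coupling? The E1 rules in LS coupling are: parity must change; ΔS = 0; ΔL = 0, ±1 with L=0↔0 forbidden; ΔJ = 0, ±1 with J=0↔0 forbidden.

allowed

Parity must change: even → odd — ✓.
ΔS = 0: S: 0 → 0 — ✓.
ΔL = 0, ±1 (not L=0↔0): L: 5 → 4, ΔL = -1 — ✓.
ΔJ = 0, ±1 (not J=0↔0): J: 5 → 4, ΔJ = -1 — ✓.
All four E1 rules are satisfied.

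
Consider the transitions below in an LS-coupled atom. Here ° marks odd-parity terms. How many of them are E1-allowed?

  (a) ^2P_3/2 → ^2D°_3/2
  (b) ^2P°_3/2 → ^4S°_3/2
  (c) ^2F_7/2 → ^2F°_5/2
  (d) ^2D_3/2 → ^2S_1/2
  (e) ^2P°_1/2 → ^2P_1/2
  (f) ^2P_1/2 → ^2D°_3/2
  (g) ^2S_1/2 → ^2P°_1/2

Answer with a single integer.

5

(a) allowed
(b) forbidden (parity, ΔS fail)
(c) allowed
(d) forbidden (parity, ΔL fail)
(e) allowed
(f) allowed
(g) allowed
Total allowed: 5 of 7.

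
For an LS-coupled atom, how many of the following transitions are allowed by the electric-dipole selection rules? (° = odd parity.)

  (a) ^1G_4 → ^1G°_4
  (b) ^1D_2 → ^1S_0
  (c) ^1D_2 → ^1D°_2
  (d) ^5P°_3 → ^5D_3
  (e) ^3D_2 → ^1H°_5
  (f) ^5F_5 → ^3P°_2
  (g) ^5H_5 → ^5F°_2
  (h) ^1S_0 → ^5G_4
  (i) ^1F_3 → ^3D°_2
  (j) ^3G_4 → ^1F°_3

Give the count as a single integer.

3

(a) allowed
(b) forbidden (parity, ΔL, ΔJ fail)
(c) allowed
(d) allowed
(e) forbidden (ΔS, ΔL, ΔJ fail)
(f) forbidden (ΔS, ΔL, ΔJ fail)
(g) forbidden (ΔL, ΔJ fail)
(h) forbidden (parity, ΔS, ΔL, ΔJ fail)
(i) forbidden (ΔS fails)
(j) forbidden (ΔS fails)
Total allowed: 3 of 10.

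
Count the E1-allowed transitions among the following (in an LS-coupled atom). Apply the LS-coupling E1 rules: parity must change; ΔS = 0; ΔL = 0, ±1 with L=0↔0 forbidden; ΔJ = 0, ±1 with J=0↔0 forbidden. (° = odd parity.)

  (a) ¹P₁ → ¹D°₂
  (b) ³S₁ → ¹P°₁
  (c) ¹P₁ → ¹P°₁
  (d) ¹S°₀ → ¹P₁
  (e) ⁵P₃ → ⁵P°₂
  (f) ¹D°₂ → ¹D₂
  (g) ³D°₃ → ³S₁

5

(a) allowed
(b) forbidden (ΔS fails)
(c) allowed
(d) allowed
(e) allowed
(f) allowed
(g) forbidden (ΔL, ΔJ fail)
Total allowed: 5 of 7.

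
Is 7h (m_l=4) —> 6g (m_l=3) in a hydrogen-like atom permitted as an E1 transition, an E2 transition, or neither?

E1

Δl = 4 − 5 = -1; l_i + l_f = 9.
Δm_l = -1.
E1 (Δl = ±1, |Δm_l| ≤ 1): satisfied.
E2 (Δl = 0,±2, l_i+l_f ≥ 2, |Δm_l| ≤ 2): not satisfied.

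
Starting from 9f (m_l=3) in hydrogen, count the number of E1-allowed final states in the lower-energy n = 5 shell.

E1 requires Δl = ±1, so l_f ∈ {2, 4}; with 0 ≤ l_f ≤ n_f−1 = 4, the allowed l_f values are {2, 4}.
For l_f = 2: m_f ∈ {m_i−1, m_i, m_i+1} ∩ [−2, 2] = {2} → 1 state.
For l_f = 4: m_f ∈ {m_i−1, m_i, m_i+1} ∩ [−4, 4] = {2, 3, 4} → 3 states.
Total: 4.

4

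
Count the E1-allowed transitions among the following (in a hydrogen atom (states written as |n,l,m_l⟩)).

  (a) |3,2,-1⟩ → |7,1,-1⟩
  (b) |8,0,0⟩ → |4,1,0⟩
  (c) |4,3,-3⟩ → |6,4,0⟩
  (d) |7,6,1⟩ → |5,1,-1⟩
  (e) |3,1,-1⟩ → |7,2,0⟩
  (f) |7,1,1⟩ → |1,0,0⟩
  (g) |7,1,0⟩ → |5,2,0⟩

5

(a) allowed
(b) allowed
(c) forbidden — Δm_l = +3 (E1 requires Δm_l = 0, ±1)
(d) forbidden — Δl = -5 (E1 requires Δl = ±1); Δm_l = -2 (E1 requires Δm_l = 0, ±1)
(e) allowed
(f) allowed
(g) allowed
Total allowed: 5 of 7.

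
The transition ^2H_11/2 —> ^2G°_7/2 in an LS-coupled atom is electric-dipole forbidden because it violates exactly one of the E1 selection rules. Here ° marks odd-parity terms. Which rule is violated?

Initial level: S=1/2, L=5, J=11/2, parity even. Final level: S=1/2, L=4, J=7/2, parity odd.
Parity must change: even → odd — passes.
ΔS = 0: S: 1/2 → 1/2 — passes.
ΔL = 0, ±1 (not L=0↔0): L: 5 → 4, ΔL = -1 — passes.
ΔJ = 0, ±1 (not J=0↔0): J: 11/2 → 7/2, ΔJ = -2 — fails.

the ΔJ = 0, ±1 rule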